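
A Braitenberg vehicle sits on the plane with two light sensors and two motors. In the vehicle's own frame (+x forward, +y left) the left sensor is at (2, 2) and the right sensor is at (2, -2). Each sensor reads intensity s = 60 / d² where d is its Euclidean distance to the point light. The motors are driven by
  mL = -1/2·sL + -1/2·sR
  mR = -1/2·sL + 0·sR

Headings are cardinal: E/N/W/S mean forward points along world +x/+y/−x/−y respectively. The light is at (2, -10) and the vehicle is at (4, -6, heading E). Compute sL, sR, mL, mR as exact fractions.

left sensor world pos  = (6, -4); dL² = 52
right sensor world pos = (6, -8); dR² = 20
sL = 60/52 = 15/13
sR = 60/20 = 3
mL = -1/2·sL + -1/2·sR = -27/13
mR = -1/2·sL + 0·sR = -15/26

15/13 3 -27/13 -15/26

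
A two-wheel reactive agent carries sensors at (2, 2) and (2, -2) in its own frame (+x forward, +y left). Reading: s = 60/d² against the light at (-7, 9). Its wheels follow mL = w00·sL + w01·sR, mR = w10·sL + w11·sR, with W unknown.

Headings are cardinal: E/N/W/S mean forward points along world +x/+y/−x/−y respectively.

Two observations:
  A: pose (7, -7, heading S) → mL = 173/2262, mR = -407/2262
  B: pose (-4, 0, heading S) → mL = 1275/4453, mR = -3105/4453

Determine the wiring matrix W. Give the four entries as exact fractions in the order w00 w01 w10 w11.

-1/2 1 -1/2 -1

obs A: pose=(7,-7,S) → sL=3/29, sR=5/39, mL=173/2262, mR=-407/2262
obs B: pose=(-4,0,S) → sL=30/73, sR=30/61, mL=1275/4453, mR=-3105/4453
sensor matrix S = [[3/29, 5/39], [30/73, 30/61]]; det S = -3040/1678781
solve [mL_A; mL_B] = S·[w00; w01] and [mR_A; mR_B] = S·[w10; w11]:
  w00 = -1/2, w01 = 1, w10 = -1/2, w11 = -1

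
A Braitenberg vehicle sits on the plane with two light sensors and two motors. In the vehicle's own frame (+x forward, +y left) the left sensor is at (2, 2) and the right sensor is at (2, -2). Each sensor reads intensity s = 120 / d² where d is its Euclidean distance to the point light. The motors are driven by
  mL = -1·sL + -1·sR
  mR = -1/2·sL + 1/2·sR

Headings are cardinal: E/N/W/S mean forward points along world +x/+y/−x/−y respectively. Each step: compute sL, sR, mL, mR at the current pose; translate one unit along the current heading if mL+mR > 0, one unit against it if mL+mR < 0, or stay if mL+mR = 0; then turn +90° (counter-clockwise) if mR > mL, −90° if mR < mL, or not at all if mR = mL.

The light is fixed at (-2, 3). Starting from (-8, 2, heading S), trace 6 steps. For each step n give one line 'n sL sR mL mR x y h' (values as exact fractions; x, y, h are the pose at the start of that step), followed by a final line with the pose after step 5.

n=0: pose=(-8,2,S); sL=24/5, sR=120/73; mL=-2352/365, mR=-576/365; mL+mR=-2928/365 → advance -1; mR−mL=1776/365 → turn +1·90°
n=1: pose=(-8,3,E); sL=6, sR=6; mL=-12, mR=0; mL+mR=-12 → advance -1; mR−mL=12 → turn +1·90°
n=2: pose=(-9,3,N); sL=24/17, sR=120/29; mL=-2736/493, mR=672/493; mL+mR=-2064/493 → advance -1; mR−mL=3408/493 → turn +1·90°
n=3: pose=(-9,2,W); sL=4/3, sR=60/41; mL=-344/123, mR=8/123; mL+mR=-112/41 → advance -1; mR−mL=352/123 → turn +1·90°
n=4: pose=(-8,2,S); sL=24/5, sR=120/73; mL=-2352/365, mR=-576/365; mL+mR=-2928/365 → advance -1; mR−mL=1776/365 → turn +1·90°
n=5: pose=(-8,3,E); sL=6, sR=6; mL=-12, mR=0; mL+mR=-12 → advance -1; mR−mL=12 → turn +1·90°

0 24/5 120/73 -2352/365 -576/365 -8 2 S
1 6 6 -12 0 -8 3 E
2 24/17 120/29 -2736/493 672/493 -9 3 N
3 4/3 60/41 -344/123 8/123 -9 2 W
4 24/5 120/73 -2352/365 -576/365 -8 2 S
5 6 6 -12 0 -8 3 E
final -9 3 N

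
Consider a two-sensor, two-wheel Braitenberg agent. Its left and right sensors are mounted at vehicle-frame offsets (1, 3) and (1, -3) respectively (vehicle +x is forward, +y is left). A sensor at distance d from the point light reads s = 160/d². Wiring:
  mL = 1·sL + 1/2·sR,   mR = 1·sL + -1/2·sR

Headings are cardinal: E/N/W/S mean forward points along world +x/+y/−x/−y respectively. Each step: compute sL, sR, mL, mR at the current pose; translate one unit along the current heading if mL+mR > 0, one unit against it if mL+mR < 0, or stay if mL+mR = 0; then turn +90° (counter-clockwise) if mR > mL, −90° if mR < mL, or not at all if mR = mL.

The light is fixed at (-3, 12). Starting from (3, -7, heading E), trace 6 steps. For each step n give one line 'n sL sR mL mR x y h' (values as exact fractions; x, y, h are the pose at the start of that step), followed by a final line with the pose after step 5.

0 32/61 160/533 21936/32513 12176/32513 3 -7 E
1 8/25 5/13 333/650 83/650 4 -7 S
2 32/113 32/65 3888/7345 272/7345 4 -8 W
3 16/37 80/221 5016/8177 2056/8177 3 -8 N
4 32/61 160/533 21936/32513 12176/32513 3 -7 E
5 8/25 5/13 333/650 83/650 4 -7 S
final 4 -8 W

n=0: pose=(3,-7,E); sL=32/61, sR=160/533; mL=21936/32513, mR=12176/32513; mL+mR=64/61 → advance +1; mR−mL=-160/533 → turn -1·90°
n=1: pose=(4,-7,S); sL=8/25, sR=5/13; mL=333/650, mR=83/650; mL+mR=16/25 → advance +1; mR−mL=-5/13 → turn -1·90°
n=2: pose=(4,-8,W); sL=32/113, sR=32/65; mL=3888/7345, mR=272/7345; mL+mR=64/113 → advance +1; mR−mL=-32/65 → turn -1·90°
n=3: pose=(3,-8,N); sL=16/37, sR=80/221; mL=5016/8177, mR=2056/8177; mL+mR=32/37 → advance +1; mR−mL=-80/221 → turn -1·90°
n=4: pose=(3,-7,E); sL=32/61, sR=160/533; mL=21936/32513, mR=12176/32513; mL+mR=64/61 → advance +1; mR−mL=-160/533 → turn -1·90°
n=5: pose=(4,-7,S); sL=8/25, sR=5/13; mL=333/650, mR=83/650; mL+mR=16/25 → advance +1; mR−mL=-5/13 → turn -1·90°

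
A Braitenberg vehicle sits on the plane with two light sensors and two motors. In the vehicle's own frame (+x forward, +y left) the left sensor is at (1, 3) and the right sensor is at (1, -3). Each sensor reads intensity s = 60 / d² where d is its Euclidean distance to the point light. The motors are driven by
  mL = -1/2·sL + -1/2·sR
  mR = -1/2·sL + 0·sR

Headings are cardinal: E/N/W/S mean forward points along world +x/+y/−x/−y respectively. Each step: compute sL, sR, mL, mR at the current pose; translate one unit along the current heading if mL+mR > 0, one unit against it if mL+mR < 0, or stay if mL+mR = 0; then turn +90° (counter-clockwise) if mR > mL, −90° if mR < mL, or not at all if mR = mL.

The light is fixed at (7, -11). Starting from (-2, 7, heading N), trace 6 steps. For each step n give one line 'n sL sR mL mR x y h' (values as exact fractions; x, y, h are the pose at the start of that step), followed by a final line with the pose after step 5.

n=0: pose=(-2,7,N); sL=12/101, sR=60/397; mL=-5412/40097, mR=-6/101; mL+mR=-7794/40097 → advance -1; mR−mL=30/397 → turn +1·90°
n=1: pose=(-2,6,W); sL=15/74, sR=3/25; mL=-597/3700, mR=-15/148; mL+mR=-243/925 → advance -1; mR−mL=3/50 → turn +1·90°
n=2: pose=(-1,6,S); sL=60/281, sR=60/377; mL=-19740/105937, mR=-30/281; mL+mR=-31050/105937 → advance -1; mR−mL=30/377 → turn +1·90°
n=3: pose=(-1,7,E); sL=6/49, sR=30/137; mL=-1146/6713, mR=-3/49; mL+mR=-1557/6713 → advance -1; mR−mL=15/137 → turn +1·90°
n=4: pose=(-2,7,N); sL=12/101, sR=60/397; mL=-5412/40097, mR=-6/101; mL+mR=-7794/40097 → advance -1; mR−mL=30/397 → turn +1·90°
n=5: pose=(-2,6,W); sL=15/74, sR=3/25; mL=-597/3700, mR=-15/148; mL+mR=-243/925 → advance -1; mR−mL=3/50 → turn +1·90°

0 12/101 60/397 -5412/40097 -6/101 -2 7 N
1 15/74 3/25 -597/3700 -15/148 -2 6 W
2 60/281 60/377 -19740/105937 -30/281 -1 6 S
3 6/49 30/137 -1146/6713 -3/49 -1 7 E
4 12/101 60/397 -5412/40097 -6/101 -2 7 N
5 15/74 3/25 -597/3700 -15/148 -2 6 W
final -1 6 S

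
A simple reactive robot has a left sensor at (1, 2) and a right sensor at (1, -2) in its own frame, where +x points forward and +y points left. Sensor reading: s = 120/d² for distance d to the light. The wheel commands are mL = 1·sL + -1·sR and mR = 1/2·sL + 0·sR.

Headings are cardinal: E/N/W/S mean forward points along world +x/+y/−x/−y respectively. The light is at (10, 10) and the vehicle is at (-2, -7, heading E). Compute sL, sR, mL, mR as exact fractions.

60/173 60/241 4080/41693 30/173

left sensor world pos  = (-1, -5); dL² = 346
right sensor world pos = (-1, -9); dR² = 482
sL = 120/346 = 60/173
sR = 120/482 = 60/241
mL = 1·sL + -1·sR = 4080/41693
mR = 1/2·sL + 0·sR = 30/173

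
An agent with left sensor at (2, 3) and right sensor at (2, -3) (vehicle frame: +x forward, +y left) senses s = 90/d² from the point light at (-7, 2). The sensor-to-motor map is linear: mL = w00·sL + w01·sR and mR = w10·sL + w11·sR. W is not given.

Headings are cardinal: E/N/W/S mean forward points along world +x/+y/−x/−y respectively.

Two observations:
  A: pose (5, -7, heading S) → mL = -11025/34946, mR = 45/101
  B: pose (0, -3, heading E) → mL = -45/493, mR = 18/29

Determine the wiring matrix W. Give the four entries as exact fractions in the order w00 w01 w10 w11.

obs A: pose=(5,-7,S) → sL=45/173, sR=45/101, mL=-11025/34946, mR=45/101
obs B: pose=(0,-3,E) → sL=18/17, sR=18/29, mL=-45/493, mR=18/29
sensor matrix S = [[45/173, 45/101], [18/17, 18/29]]; det S = -2673000/8614189
solve [mL_A; mL_B] = S·[w00; w01] and [mR_A; mR_B] = S·[w10; w11]:
  w00 = 1/2, w01 = -1, w10 = 0, w11 = 1

1/2 -1 0 1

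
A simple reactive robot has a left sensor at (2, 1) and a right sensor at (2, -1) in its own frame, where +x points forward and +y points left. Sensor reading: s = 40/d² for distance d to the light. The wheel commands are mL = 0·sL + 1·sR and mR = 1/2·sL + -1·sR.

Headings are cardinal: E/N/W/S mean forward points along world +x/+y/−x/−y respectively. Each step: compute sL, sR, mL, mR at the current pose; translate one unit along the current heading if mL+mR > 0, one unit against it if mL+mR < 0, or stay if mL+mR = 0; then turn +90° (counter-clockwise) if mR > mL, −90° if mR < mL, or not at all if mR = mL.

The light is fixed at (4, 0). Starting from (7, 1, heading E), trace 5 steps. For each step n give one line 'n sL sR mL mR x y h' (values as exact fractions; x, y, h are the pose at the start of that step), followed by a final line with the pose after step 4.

n=0: pose=(7,1,E); sL=40/29, sR=8/5; mL=8/5, mR=-132/145; mL+mR=20/29 → advance +1; mR−mL=-364/145 → turn -1·90°
n=1: pose=(8,1,S); sL=20/13, sR=4; mL=4, mR=-42/13; mL+mR=10/13 → advance +1; mR−mL=-94/13 → turn -1·90°
n=2: pose=(8,0,W); sL=8, sR=8; mL=8, mR=-4; mL+mR=4 → advance +1; mR−mL=-12 → turn -1·90°
n=3: pose=(7,0,N); sL=5, sR=2; mL=2, mR=1/2; mL+mR=5/2 → advance +1; mR−mL=-3/2 → turn -1·90°
n=4: pose=(7,1,E); sL=40/29, sR=8/5; mL=8/5, mR=-132/145; mL+mR=20/29 → advance +1; mR−mL=-364/145 → turn -1·90°

0 40/29 8/5 8/5 -132/145 7 1 E
1 20/13 4 4 -42/13 8 1 S
2 8 8 8 -4 8 0 W
3 5 2 2 1/2 7 0 N
4 40/29 8/5 8/5 -132/145 7 1 E
final 8 1 S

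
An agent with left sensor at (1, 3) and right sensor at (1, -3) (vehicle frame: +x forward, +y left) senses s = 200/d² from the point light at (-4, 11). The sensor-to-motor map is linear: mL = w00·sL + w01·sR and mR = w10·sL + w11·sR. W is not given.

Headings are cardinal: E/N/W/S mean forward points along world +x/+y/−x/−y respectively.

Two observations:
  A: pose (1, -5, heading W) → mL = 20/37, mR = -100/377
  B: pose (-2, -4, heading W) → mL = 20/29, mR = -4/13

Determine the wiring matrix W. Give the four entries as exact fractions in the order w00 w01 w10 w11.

obs A: pose=(1,-5,W) → sL=200/377, sR=40/37, mL=20/37, mR=-100/377
obs B: pose=(-2,-4,W) → sL=8/13, sR=40/29, mL=20/29, mR=-4/13
sensor matrix S = [[200/377, 40/37], [8/13, 40/29]]; det S = 26880/404521
solve [mL_A; mL_B] = S·[w00; w01] and [mR_A; mR_B] = S·[w10; w11]:
  w00 = 0, w01 = 1/2, w10 = -1/2, w11 = 0

0 1/2 -1/2 0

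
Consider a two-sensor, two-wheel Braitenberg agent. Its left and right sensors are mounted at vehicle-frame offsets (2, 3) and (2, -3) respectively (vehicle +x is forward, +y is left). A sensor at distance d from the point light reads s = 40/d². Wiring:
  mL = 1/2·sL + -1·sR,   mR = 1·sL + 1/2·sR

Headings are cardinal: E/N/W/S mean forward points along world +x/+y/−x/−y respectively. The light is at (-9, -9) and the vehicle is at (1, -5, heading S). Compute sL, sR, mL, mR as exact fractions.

40/173 40/53 -5860/9169 5580/9169

left sensor world pos  = (4, -7); dL² = 173
right sensor world pos = (-2, -7); dR² = 53
sL = 40/173 = 40/173
sR = 40/53 = 40/53
mL = 1/2·sL + -1·sR = -5860/9169
mR = 1·sL + 1/2·sR = 5580/9169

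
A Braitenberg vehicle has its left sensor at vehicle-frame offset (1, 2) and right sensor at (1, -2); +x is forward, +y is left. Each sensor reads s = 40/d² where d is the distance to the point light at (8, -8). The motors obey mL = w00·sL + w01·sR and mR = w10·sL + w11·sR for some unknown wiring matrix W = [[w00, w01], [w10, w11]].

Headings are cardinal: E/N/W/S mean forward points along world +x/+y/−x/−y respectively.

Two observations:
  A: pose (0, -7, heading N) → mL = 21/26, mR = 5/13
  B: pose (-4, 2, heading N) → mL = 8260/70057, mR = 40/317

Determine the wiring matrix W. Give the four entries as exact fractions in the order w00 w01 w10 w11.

-1/2 1 1 0

obs A: pose=(0,-7,N) → sL=5/13, sR=1, mL=21/26, mR=5/13
obs B: pose=(-4,2,N) → sL=40/317, sR=40/221, mL=8260/70057, mR=40/317
sensor matrix S = [[5/13, 1], [40/317, 40/221]]; det S = -51520/910741
solve [mL_A; mL_B] = S·[w00; w01] and [mR_A; mR_B] = S·[w10; w11]:
  w00 = -1/2, w01 = 1, w10 = 1, w11 = 0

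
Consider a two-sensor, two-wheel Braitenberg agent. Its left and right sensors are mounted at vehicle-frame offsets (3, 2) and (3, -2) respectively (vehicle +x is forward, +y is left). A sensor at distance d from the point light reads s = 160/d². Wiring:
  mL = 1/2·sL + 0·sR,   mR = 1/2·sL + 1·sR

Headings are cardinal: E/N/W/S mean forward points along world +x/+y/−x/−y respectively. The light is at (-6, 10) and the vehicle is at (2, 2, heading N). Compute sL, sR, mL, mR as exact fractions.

left sensor world pos  = (0, 5); dL² = 61
right sensor world pos = (4, 5); dR² = 125
sL = 160/61 = 160/61
sR = 160/125 = 32/25
mL = 1/2·sL + 0·sR = 80/61
mR = 1/2·sL + 1·sR = 3952/1525

160/61 32/25 80/61 3952/1525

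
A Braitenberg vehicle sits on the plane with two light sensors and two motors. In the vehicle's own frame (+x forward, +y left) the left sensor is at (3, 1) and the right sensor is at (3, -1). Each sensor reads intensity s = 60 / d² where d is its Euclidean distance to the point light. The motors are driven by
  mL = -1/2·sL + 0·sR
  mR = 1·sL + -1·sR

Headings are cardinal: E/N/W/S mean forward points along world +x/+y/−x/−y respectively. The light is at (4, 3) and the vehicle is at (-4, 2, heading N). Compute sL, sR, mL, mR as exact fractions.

left sensor world pos  = (-5, 5); dL² = 85
right sensor world pos = (-3, 5); dR² = 53
sL = 60/85 = 12/17
sR = 60/53 = 60/53
mL = -1/2·sL + 0·sR = -6/17
mR = 1·sL + -1·sR = -384/901

12/17 60/53 -6/17 -384/901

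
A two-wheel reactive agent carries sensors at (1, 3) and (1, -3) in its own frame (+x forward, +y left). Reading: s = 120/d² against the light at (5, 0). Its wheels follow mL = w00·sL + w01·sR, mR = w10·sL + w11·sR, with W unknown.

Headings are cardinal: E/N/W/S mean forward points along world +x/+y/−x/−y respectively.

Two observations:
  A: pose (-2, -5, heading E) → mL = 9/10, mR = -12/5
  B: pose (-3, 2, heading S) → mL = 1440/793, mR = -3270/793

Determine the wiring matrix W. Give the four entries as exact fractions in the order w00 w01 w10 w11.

1/2 -1/2 -1 1/2

obs A: pose=(-2,-5,E) → sL=3, sR=6/5, mL=9/10, mR=-12/5
obs B: pose=(-3,2,S) → sL=60/13, sR=60/61, mL=1440/793, mR=-3270/793
sensor matrix S = [[3, 6/5], [60/13, 60/61]]; det S = -2052/793
solve [mL_A; mL_B] = S·[w00; w01] and [mR_A; mR_B] = S·[w10; w11]:
  w00 = 1/2, w01 = -1/2, w10 = -1, w11 = 1/2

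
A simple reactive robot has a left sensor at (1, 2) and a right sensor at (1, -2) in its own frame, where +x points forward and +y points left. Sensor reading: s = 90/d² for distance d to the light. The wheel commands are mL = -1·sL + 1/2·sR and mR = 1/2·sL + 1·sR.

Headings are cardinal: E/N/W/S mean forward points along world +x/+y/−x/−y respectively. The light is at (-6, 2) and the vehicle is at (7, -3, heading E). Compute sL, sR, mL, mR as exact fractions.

left sensor world pos  = (8, -1); dL² = 205
right sensor world pos = (8, -5); dR² = 245
sL = 90/205 = 18/41
sR = 90/245 = 18/49
mL = -1·sL + 1/2·sR = -513/2009
mR = 1/2·sL + 1·sR = 1179/2009

18/41 18/49 -513/2009 1179/2009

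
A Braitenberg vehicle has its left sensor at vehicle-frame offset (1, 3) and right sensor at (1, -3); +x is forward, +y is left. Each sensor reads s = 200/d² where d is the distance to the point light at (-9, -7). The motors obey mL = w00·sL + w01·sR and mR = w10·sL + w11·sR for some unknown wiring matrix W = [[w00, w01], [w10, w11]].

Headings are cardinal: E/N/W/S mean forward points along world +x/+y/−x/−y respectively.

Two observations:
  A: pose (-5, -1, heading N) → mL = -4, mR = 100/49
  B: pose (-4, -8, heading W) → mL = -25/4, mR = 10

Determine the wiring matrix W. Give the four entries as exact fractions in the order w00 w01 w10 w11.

-1 0 0 1

obs A: pose=(-5,-1,N) → sL=4, sR=100/49, mL=-4, mR=100/49
obs B: pose=(-4,-8,W) → sL=25/4, sR=10, mL=-25/4, mR=10
sensor matrix S = [[4, 100/49], [25/4, 10]]; det S = 1335/49
solve [mL_A; mL_B] = S·[w00; w01] and [mR_A; mR_B] = S·[w10; w11]:
  w00 = -1, w01 = 0, w10 = 0, w11 = 1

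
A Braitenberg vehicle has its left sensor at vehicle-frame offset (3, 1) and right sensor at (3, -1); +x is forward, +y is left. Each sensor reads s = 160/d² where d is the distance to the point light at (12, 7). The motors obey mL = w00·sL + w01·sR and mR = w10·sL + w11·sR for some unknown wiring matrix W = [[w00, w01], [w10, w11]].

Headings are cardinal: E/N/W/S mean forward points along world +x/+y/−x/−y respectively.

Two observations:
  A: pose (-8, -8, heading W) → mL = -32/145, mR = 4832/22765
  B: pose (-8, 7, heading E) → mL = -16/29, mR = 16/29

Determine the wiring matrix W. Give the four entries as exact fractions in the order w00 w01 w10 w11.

obs A: pose=(-8,-8,W) → sL=32/157, sR=32/145, mL=-32/145, mR=4832/22765
obs B: pose=(-8,7,E) → sL=16/29, sR=16/29, mL=-16/29, mR=16/29
sensor matrix S = [[32/157, 32/145], [16/29, 16/29]]; det S = -6144/660185
solve [mL_A; mL_B] = S·[w00; w01] and [mR_A; mR_B] = S·[w10; w11]:
  w00 = 0, w01 = -1, w10 = 1/2, w11 = 1/2

0 -1 1/2 1/2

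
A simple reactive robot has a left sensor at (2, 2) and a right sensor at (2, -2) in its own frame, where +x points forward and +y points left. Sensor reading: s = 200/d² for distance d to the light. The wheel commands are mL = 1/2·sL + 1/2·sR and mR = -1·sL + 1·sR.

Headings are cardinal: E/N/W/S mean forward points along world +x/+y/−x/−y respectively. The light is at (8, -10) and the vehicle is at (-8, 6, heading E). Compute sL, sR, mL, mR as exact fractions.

5/13 25/49 285/637 80/637

left sensor world pos  = (-6, 8); dL² = 520
right sensor world pos = (-6, 4); dR² = 392
sL = 200/520 = 5/13
sR = 200/392 = 25/49
mL = 1/2·sL + 1/2·sR = 285/637
mR = -1·sL + 1·sR = 80/637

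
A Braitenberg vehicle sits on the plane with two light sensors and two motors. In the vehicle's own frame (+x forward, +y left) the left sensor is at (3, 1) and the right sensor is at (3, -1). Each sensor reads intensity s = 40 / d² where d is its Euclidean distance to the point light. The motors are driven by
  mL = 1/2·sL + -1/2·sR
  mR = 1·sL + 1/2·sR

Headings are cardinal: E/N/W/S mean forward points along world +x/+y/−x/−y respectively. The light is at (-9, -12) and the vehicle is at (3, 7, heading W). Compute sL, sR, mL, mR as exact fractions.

8/81 40/481 304/38961 5468/38961

left sensor world pos  = (0, 6); dL² = 405
right sensor world pos = (0, 8); dR² = 481
sL = 40/405 = 8/81
sR = 40/481 = 40/481
mL = 1/2·sL + -1/2·sR = 304/38961
mR = 1·sL + 1/2·sR = 5468/38961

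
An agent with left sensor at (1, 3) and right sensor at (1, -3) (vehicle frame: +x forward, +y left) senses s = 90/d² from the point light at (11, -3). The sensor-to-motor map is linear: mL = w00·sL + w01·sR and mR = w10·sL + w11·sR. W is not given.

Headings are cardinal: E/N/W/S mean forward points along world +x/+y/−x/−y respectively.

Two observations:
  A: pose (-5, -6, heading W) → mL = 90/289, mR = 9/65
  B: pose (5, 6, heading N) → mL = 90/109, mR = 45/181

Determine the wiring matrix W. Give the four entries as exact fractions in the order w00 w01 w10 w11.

obs A: pose=(-5,-6,W) → sL=18/65, sR=90/289, mL=90/289, mR=9/65
obs B: pose=(5,6,N) → sL=90/181, sR=90/109, mL=90/109, mR=45/181
sensor matrix S = [[18/65, 90/289], [90/181, 90/109]]; det S = 5470416/74121853
solve [mL_A; mL_B] = S·[w00; w01] and [mR_A; mR_B] = S·[w10; w11]:
  w00 = 0, w01 = 1, w10 = 1/2, w11 = 0

0 1 1/2 0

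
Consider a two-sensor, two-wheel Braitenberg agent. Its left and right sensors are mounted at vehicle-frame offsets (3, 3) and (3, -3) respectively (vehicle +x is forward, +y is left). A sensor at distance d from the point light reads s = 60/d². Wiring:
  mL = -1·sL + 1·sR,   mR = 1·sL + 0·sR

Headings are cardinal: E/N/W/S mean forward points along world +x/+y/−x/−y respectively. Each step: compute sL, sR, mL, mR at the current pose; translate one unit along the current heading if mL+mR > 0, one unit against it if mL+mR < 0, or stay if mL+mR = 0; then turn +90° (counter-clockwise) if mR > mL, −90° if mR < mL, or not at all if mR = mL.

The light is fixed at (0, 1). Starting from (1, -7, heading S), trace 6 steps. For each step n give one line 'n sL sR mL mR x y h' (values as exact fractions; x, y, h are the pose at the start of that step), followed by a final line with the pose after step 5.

n=0: pose=(1,-7,S); sL=60/137, sR=12/25; mL=144/3425, mR=60/137; mL+mR=12/25 → advance +1; mR−mL=1356/3425 → turn +1·90°
n=1: pose=(1,-8,E); sL=15/13, sR=3/8; mL=-81/104, mR=15/13; mL+mR=3/8 → advance +1; mR−mL=201/104 → turn +1·90°
n=2: pose=(2,-8,N); sL=60/37, sR=60/61; mL=-1440/2257, mR=60/37; mL+mR=60/61 → advance +1; mR−mL=5100/2257 → turn +1·90°
n=3: pose=(2,-7,W); sL=30/61, sR=30/13; mL=1440/793, mR=30/61; mL+mR=30/13 → advance +1; mR−mL=-1050/793 → turn -1·90°
n=4: pose=(1,-7,N); sL=60/29, sR=60/41; mL=-720/1189, mR=60/29; mL+mR=60/41 → advance +1; mR−mL=3180/1189 → turn +1·90°
n=5: pose=(1,-6,W); sL=15/26, sR=3; mL=63/26, mR=15/26; mL+mR=3 → advance +1; mR−mL=-24/13 → turn -1·90°

0 60/137 12/25 144/3425 60/137 1 -7 S
1 15/13 3/8 -81/104 15/13 1 -8 E
2 60/37 60/61 -1440/2257 60/37 2 -8 N
3 30/61 30/13 1440/793 30/61 2 -7 W
4 60/29 60/41 -720/1189 60/29 1 -7 N
5 15/26 3 63/26 15/26 1 -6 W
final 0 -6 N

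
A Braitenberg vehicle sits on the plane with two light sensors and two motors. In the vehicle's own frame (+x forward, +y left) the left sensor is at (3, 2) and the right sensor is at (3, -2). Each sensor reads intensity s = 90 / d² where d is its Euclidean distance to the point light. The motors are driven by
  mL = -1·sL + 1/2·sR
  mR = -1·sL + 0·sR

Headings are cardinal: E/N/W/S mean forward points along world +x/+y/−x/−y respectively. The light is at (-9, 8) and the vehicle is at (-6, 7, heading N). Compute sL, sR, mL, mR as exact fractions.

18 90/29 -477/29 -18

left sensor world pos  = (-8, 10); dL² = 5
right sensor world pos = (-4, 10); dR² = 29
sL = 90/5 = 18
sR = 90/29 = 90/29
mL = -1·sL + 1/2·sR = -477/29
mR = -1·sL + 0·sR = -18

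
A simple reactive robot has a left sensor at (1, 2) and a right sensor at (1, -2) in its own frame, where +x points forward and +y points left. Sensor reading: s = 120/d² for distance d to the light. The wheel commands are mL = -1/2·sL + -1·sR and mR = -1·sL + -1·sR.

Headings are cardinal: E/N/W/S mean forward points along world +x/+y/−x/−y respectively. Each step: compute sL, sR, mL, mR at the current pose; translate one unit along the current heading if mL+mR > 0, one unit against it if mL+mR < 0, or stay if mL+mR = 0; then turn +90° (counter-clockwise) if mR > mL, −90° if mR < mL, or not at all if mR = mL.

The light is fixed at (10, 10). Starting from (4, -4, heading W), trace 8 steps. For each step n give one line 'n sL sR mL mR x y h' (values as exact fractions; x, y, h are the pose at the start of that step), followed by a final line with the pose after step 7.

n=0: pose=(4,-4,W); sL=24/61, sR=120/193; mL=-9636/11773, mR=-11952/11773; mL+mR=-21588/11773 → advance -1; mR−mL=-12/61 → turn -1·90°
n=1: pose=(5,-4,N); sL=60/109, sR=60/89; mL=-9210/9701, mR=-11880/9701; mL+mR=-21090/9701 → advance -1; mR−mL=-30/109 → turn -1·90°
n=2: pose=(5,-5,E); sL=24/37, sR=24/61; mL=-1620/2257, mR=-2352/2257; mL+mR=-3972/2257 → advance -1; mR−mL=-12/37 → turn -1·90°
n=3: pose=(4,-5,S); sL=15/34, sR=3/8; mL=-81/136, mR=-111/136; mL+mR=-24/17 → advance -1; mR−mL=-15/68 → turn -1·90°
n=4: pose=(4,-4,W); sL=24/61, sR=120/193; mL=-9636/11773, mR=-11952/11773; mL+mR=-21588/11773 → advance -1; mR−mL=-12/61 → turn -1·90°
n=5: pose=(5,-4,N); sL=60/109, sR=60/89; mL=-9210/9701, mR=-11880/9701; mL+mR=-21090/9701 → advance -1; mR−mL=-30/109 → turn -1·90°
n=6: pose=(5,-5,E); sL=24/37, sR=24/61; mL=-1620/2257, mR=-2352/2257; mL+mR=-3972/2257 → advance -1; mR−mL=-12/37 → turn -1·90°
n=7: pose=(4,-5,S); sL=15/34, sR=3/8; mL=-81/136, mR=-111/136; mL+mR=-24/17 → advance -1; mR−mL=-15/68 → turn -1·90°

0 24/61 120/193 -9636/11773 -11952/11773 4 -4 W
1 60/109 60/89 -9210/9701 -11880/9701 5 -4 N
2 24/37 24/61 -1620/2257 -2352/2257 5 -5 E
3 15/34 3/8 -81/136 -111/136 4 -5 S
4 24/61 120/193 -9636/11773 -11952/11773 4 -4 W
5 60/109 60/89 -9210/9701 -11880/9701 5 -4 N
6 24/37 24/61 -1620/2257 -2352/2257 5 -5 E
7 15/34 3/8 -81/136 -111/136 4 -5 S
final 4 -4 W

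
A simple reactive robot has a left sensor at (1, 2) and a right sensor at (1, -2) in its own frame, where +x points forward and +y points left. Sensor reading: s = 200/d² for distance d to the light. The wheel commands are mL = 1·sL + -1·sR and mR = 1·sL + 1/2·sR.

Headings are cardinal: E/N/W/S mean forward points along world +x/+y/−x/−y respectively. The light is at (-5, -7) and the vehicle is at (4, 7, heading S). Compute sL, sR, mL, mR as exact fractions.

20/29 100/109 -720/3161 3630/3161

left sensor world pos  = (6, 6); dL² = 290
right sensor world pos = (2, 6); dR² = 218
sL = 200/290 = 20/29
sR = 200/218 = 100/109
mL = 1·sL + -1·sR = -720/3161
mR = 1·sL + 1/2·sR = 3630/3161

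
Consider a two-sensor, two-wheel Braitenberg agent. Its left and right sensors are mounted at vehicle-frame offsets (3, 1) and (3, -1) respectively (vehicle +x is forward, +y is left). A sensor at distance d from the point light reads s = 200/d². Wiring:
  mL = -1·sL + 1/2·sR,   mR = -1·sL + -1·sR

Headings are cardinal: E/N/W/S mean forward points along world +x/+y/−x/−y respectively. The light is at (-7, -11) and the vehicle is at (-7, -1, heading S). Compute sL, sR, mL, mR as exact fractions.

left sensor world pos  = (-6, -4); dL² = 50
right sensor world pos = (-8, -4); dR² = 50
sL = 200/50 = 4
sR = 200/50 = 4
mL = -1·sL + 1/2·sR = -2
mR = -1·sL + -1·sR = -8

4 4 -2 -8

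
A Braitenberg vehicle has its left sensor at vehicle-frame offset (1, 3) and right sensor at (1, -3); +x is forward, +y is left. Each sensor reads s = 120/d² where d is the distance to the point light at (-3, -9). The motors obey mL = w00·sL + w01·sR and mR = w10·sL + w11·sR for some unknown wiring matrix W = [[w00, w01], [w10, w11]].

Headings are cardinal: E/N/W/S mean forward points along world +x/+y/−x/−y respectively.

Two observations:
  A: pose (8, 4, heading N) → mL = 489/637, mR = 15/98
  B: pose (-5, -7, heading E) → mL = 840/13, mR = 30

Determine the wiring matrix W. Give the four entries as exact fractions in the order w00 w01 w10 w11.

obs A: pose=(8,4,N) → sL=6/13, sR=15/49, mL=489/637, mR=15/98
obs B: pose=(-5,-7,E) → sL=60/13, sR=60, mL=840/13, mR=30
sensor matrix S = [[6/13, 15/49], [60/13, 60]]; det S = 16740/637
solve [mL_A; mL_B] = S·[w00; w01] and [mR_A; mR_B] = S·[w10; w11]:
  w00 = 1, w01 = 1, w10 = 0, w11 = 1/2

1 1 0 1/2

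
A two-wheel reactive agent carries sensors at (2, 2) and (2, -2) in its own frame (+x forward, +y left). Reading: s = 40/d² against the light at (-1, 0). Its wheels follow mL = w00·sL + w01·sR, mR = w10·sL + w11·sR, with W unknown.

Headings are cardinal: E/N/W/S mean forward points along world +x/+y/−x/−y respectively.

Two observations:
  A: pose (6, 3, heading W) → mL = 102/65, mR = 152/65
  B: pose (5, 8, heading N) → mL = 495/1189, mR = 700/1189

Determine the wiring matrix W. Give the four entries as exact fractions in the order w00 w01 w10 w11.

obs A: pose=(6,3,W) → sL=20/13, sR=4/5, mL=102/65, mR=152/65
obs B: pose=(5,8,N) → sL=10/29, sR=10/41, mL=495/1189, mR=700/1189
sensor matrix S = [[20/13, 4/5], [10/29, 10/41]]; det S = 1536/15457
solve [mL_A; mL_B] = S·[w00; w01] and [mR_A; mR_B] = S·[w10; w11]:
  w00 = 1/2, w01 = 1, w10 = 1, w11 = 1

1/2 1 1 1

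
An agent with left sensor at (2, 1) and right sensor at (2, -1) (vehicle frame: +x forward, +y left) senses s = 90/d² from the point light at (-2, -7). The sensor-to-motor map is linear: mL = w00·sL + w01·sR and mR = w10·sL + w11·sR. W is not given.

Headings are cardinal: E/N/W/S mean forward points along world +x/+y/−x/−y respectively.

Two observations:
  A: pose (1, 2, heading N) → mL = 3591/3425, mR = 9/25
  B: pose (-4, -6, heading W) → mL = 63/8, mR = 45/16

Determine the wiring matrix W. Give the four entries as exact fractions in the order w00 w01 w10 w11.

obs A: pose=(1,2,N) → sL=18/25, sR=90/137, mL=3591/3425, mR=9/25
obs B: pose=(-4,-6,W) → sL=45/8, sR=9/2, mL=63/8, mR=45/16
sensor matrix S = [[18/25, 90/137], [45/8, 9/2]]; det S = -6237/13700
solve [mL_A; mL_B] = S·[w00; w01] and [mR_A; mR_B] = S·[w10; w11]:
  w00 = 1, w01 = 1/2, w10 = 1/2, w11 = 0

1 1/2 1/2 0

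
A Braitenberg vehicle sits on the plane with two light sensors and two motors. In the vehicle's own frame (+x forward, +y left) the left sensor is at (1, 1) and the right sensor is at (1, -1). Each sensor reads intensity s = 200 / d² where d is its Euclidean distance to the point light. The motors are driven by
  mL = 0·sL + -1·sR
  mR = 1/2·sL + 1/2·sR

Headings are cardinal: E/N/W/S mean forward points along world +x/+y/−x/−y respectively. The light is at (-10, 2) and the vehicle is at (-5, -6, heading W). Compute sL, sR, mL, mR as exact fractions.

left sensor world pos  = (-6, -7); dL² = 97
right sensor world pos = (-6, -5); dR² = 65
sL = 200/97 = 200/97
sR = 200/65 = 40/13
mL = 0·sL + -1·sR = -40/13
mR = 1/2·sL + 1/2·sR = 3240/1261

200/97 40/13 -40/13 3240/1261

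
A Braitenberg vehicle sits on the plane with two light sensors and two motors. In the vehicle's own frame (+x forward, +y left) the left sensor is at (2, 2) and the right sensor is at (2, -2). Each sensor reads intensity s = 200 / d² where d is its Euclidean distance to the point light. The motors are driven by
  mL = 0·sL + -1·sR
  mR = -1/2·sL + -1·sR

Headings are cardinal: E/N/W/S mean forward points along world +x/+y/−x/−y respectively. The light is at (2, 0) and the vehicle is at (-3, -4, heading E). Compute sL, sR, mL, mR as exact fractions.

200/13 40/9 -40/9 -1420/117

left sensor world pos  = (-1, -2); dL² = 13
right sensor world pos = (-1, -6); dR² = 45
sL = 200/13 = 200/13
sR = 200/45 = 40/9
mL = 0·sL + -1·sR = -40/9
mR = -1/2·sL + -1·sR = -1420/117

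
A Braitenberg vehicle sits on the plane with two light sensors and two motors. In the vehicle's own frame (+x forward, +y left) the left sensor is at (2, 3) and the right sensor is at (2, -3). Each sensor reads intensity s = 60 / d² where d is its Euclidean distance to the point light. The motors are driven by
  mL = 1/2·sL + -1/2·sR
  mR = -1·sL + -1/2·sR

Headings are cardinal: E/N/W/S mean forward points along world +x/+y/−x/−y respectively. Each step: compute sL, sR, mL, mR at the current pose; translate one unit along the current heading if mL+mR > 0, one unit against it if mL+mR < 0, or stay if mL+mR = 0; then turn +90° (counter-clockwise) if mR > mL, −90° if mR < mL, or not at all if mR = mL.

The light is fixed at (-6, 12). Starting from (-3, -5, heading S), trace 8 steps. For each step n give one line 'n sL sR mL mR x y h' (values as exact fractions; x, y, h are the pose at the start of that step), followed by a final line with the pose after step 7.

0 60/397 60/361 -1080/143317 -33570/143317 -3 -5 S
1 30/181 6/17 -288/3077 -1053/3077 -3 -4 W
2 60/197 12/49 288/9653 -4122/9653 -2 -4 N
3 15/58 15/109 765/12644 -1035/3161 -2 -5 E
4 60/397 60/361 -1080/143317 -33570/143317 -3 -5 S
5 30/181 6/17 -288/3077 -1053/3077 -3 -4 W
6 60/197 12/49 288/9653 -4122/9653 -2 -4 N
7 15/58 15/109 765/12644 -1035/3161 -2 -5 E
final -3 -5 S

n=0: pose=(-3,-5,S); sL=60/397, sR=60/361; mL=-1080/143317, mR=-33570/143317; mL+mR=-34650/143317 → advance -1; mR−mL=-90/397 → turn -1·90°
n=1: pose=(-3,-4,W); sL=30/181, sR=6/17; mL=-288/3077, mR=-1053/3077; mL+mR=-1341/3077 → advance -1; mR−mL=-45/181 → turn -1·90°
n=2: pose=(-2,-4,N); sL=60/197, sR=12/49; mL=288/9653, mR=-4122/9653; mL+mR=-3834/9653 → advance -1; mR−mL=-90/197 → turn -1·90°
n=3: pose=(-2,-5,E); sL=15/58, sR=15/109; mL=765/12644, mR=-1035/3161; mL+mR=-3375/12644 → advance -1; mR−mL=-45/116 → turn -1·90°
n=4: pose=(-3,-5,S); sL=60/397, sR=60/361; mL=-1080/143317, mR=-33570/143317; mL+mR=-34650/143317 → advance -1; mR−mL=-90/397 → turn -1·90°
n=5: pose=(-3,-4,W); sL=30/181, sR=6/17; mL=-288/3077, mR=-1053/3077; mL+mR=-1341/3077 → advance -1; mR−mL=-45/181 → turn -1·90°
n=6: pose=(-2,-4,N); sL=60/197, sR=12/49; mL=288/9653, mR=-4122/9653; mL+mR=-3834/9653 → advance -1; mR−mL=-90/197 → turn -1·90°
n=7: pose=(-2,-5,E); sL=15/58, sR=15/109; mL=765/12644, mR=-1035/3161; mL+mR=-3375/12644 → advance -1; mR−mL=-45/116 → turn -1·90°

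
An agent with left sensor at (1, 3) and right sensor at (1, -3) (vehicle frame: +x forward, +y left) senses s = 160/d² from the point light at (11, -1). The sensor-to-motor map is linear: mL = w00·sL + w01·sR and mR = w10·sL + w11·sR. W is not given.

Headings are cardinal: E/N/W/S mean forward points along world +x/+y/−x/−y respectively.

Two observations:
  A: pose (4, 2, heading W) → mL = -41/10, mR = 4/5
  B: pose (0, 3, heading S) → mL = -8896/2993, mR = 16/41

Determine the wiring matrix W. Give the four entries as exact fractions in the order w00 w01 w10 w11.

-1 -1 0 1/2

obs A: pose=(4,2,W) → sL=5/2, sR=8/5, mL=-41/10, mR=4/5
obs B: pose=(0,3,S) → sL=160/73, sR=32/41, mL=-8896/2993, mR=16/41
sensor matrix S = [[5/2, 8/5], [160/73, 32/41]]; det S = -4656/2993
solve [mL_A; mL_B] = S·[w00; w01] and [mR_A; mR_B] = S·[w10; w11]:
  w00 = -1, w01 = -1, w10 = 0, w11 = 1/2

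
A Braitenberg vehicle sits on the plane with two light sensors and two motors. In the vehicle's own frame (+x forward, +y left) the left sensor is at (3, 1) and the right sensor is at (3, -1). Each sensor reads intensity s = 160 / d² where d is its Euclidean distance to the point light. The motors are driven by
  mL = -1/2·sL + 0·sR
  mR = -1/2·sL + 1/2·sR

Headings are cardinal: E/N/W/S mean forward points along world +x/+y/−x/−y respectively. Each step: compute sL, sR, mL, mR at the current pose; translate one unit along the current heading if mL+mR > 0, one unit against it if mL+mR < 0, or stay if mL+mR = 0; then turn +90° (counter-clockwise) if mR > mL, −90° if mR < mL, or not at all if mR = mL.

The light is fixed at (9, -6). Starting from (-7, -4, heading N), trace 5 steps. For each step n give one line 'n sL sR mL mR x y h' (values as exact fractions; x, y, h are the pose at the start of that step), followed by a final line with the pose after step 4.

0 80/157 16/25 -40/157 256/3925 -7 -4 N
1 160/361 32/73 -80/361 -64/26353 -7 -5 W
2 4/5 8/13 -2/5 -6/65 -6 -5 S
3 160/153 32/29 -80/153 128/4437 -6 -4 E
4 80/157 16/25 -40/157 256/3925 -7 -4 N
final -7 -5 W

n=0: pose=(-7,-4,N); sL=80/157, sR=16/25; mL=-40/157, mR=256/3925; mL+mR=-744/3925 → advance -1; mR−mL=8/25 → turn +1·90°
n=1: pose=(-7,-5,W); sL=160/361, sR=32/73; mL=-80/361, mR=-64/26353; mL+mR=-5904/26353 → advance -1; mR−mL=16/73 → turn +1·90°
n=2: pose=(-6,-5,S); sL=4/5, sR=8/13; mL=-2/5, mR=-6/65; mL+mR=-32/65 → advance -1; mR−mL=4/13 → turn +1·90°
n=3: pose=(-6,-4,E); sL=160/153, sR=32/29; mL=-80/153, mR=128/4437; mL+mR=-2192/4437 → advance -1; mR−mL=16/29 → turn +1·90°
n=4: pose=(-7,-4,N); sL=80/157, sR=16/25; mL=-40/157, mR=256/3925; mL+mR=-744/3925 → advance -1; mR−mL=8/25 → turn +1·90°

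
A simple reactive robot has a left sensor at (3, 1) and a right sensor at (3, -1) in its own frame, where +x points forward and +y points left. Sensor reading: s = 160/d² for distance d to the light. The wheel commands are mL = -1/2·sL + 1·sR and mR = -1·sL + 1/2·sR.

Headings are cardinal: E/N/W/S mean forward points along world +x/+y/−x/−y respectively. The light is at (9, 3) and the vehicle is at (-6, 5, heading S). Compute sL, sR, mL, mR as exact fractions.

160/197 160/257 10960/50629 -25360/50629

left sensor world pos  = (-5, 2); dL² = 197
right sensor world pos = (-7, 2); dR² = 257
sL = 160/197 = 160/197
sR = 160/257 = 160/257
mL = -1/2·sL + 1·sR = 10960/50629
mR = -1·sL + 1/2·sR = -25360/50629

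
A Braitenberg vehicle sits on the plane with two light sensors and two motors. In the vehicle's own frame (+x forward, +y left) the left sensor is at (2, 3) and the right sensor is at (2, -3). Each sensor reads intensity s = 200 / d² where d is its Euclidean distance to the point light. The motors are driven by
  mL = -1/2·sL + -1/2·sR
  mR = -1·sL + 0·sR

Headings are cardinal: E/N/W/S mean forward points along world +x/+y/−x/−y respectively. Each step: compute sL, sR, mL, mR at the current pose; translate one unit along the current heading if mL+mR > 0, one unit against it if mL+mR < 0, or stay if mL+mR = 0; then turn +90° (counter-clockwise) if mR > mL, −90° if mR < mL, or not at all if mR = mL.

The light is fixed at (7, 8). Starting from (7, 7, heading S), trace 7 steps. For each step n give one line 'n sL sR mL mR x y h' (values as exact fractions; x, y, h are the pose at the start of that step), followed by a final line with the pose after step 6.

0 100/9 100/9 -100/9 -100/9 7 7 S
1 200/13 200/13 -200/13 -200/13 7 8 S
2 20 20 -20 -20 7 9 S
3 200/9 200/9 -200/9 -200/9 7 10 S
4 20 20 -20 -20 7 11 S
5 200/13 200/13 -200/13 -200/13 7 12 S
6 100/9 100/9 -100/9 -100/9 7 13 S
final 7 14 S

n=0: pose=(7,7,S); sL=100/9, sR=100/9; mL=-100/9, mR=-100/9; mL+mR=-200/9 → advance -1; mR−mL=0 → turn +0·90°
n=1: pose=(7,8,S); sL=200/13, sR=200/13; mL=-200/13, mR=-200/13; mL+mR=-400/13 → advance -1; mR−mL=0 → turn +0·90°
n=2: pose=(7,9,S); sL=20, sR=20; mL=-20, mR=-20; mL+mR=-40 → advance -1; mR−mL=0 → turn +0·90°
n=3: pose=(7,10,S); sL=200/9, sR=200/9; mL=-200/9, mR=-200/9; mL+mR=-400/9 → advance -1; mR−mL=0 → turn +0·90°
n=4: pose=(7,11,S); sL=20, sR=20; mL=-20, mR=-20; mL+mR=-40 → advance -1; mR−mL=0 → turn +0·90°
n=5: pose=(7,12,S); sL=200/13, sR=200/13; mL=-200/13, mR=-200/13; mL+mR=-400/13 → advance -1; mR−mL=0 → turn +0·90°
n=6: pose=(7,13,S); sL=100/9, sR=100/9; mL=-100/9, mR=-100/9; mL+mR=-200/9 → advance -1; mR−mL=0 → turn +0·90°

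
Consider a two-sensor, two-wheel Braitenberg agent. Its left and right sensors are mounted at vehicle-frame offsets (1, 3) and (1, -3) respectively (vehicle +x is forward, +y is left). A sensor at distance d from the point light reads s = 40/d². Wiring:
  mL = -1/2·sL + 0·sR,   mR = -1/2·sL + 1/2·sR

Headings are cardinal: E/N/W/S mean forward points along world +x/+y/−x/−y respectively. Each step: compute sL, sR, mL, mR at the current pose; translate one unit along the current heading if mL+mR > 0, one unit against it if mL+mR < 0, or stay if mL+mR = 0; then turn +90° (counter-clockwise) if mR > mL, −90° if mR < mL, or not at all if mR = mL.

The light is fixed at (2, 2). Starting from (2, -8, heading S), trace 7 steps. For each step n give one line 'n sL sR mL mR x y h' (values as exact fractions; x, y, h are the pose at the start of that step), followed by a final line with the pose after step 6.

0 4/13 4/13 -2/13 0 2 -8 S
1 40/37 8/29 -20/37 -432/1073 2 -7 E
2 1/2 10/17 -1/4 3/68 1 -7 N
3 40/173 40/53 -20/173 2400/9169 1 -8 W
4 20/61 20/73 -10/61 -120/4453 0 -8 S
5 40/37 8/29 -20/37 -432/1073 0 -7 E
6 2/5 5/8 -1/5 9/80 -1 -7 N
final -1 -8 W

n=0: pose=(2,-8,S); sL=4/13, sR=4/13; mL=-2/13, mR=0; mL+mR=-2/13 → advance -1; mR−mL=2/13 → turn +1·90°
n=1: pose=(2,-7,E); sL=40/37, sR=8/29; mL=-20/37, mR=-432/1073; mL+mR=-1012/1073 → advance -1; mR−mL=4/29 → turn +1·90°
n=2: pose=(1,-7,N); sL=1/2, sR=10/17; mL=-1/4, mR=3/68; mL+mR=-7/34 → advance -1; mR−mL=5/17 → turn +1·90°
n=3: pose=(1,-8,W); sL=40/173, sR=40/53; mL=-20/173, mR=2400/9169; mL+mR=1340/9169 → advance +1; mR−mL=20/53 → turn +1·90°
n=4: pose=(0,-8,S); sL=20/61, sR=20/73; mL=-10/61, mR=-120/4453; mL+mR=-850/4453 → advance -1; mR−mL=10/73 → turn +1·90°
n=5: pose=(0,-7,E); sL=40/37, sR=8/29; mL=-20/37, mR=-432/1073; mL+mR=-1012/1073 → advance -1; mR−mL=4/29 → turn +1·90°
n=6: pose=(-1,-7,N); sL=2/5, sR=5/8; mL=-1/5, mR=9/80; mL+mR=-7/80 → advance -1; mR−mL=5/16 → turn +1·90°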